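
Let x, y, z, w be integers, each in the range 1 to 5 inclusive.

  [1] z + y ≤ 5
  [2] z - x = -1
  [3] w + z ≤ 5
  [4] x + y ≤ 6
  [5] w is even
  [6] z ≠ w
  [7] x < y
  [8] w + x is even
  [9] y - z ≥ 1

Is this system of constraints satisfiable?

Take x = 2, y = 4, z = 1, w = 2. Then constraint 1: z + y = 5; constraint 2: z - x = -1, and every other listed constraint is also met.

Satisfiable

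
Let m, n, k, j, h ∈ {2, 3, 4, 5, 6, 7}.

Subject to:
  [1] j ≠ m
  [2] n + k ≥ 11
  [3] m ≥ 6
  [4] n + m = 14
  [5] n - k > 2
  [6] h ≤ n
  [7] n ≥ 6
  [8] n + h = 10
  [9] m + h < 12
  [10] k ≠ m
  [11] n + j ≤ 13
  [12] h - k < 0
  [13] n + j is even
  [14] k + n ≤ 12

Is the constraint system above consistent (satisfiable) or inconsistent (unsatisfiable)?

The assignment m = 7, n = 7, k = 4, j = 3, h = 3 works:
  constraint 2 holds since n + k = 11.
  constraint 4 holds since n + m = 14.
The rest check out directly.

Satisfiable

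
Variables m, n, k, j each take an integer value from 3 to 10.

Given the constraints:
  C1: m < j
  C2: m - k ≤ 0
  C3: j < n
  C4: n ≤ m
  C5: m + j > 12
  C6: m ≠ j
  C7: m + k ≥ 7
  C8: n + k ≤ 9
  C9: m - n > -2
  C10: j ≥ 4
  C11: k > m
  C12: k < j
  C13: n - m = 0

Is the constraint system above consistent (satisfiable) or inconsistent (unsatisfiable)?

Unsatisfiable

Constraints 3, 4, 11, and 12 give j < n, n ≤ m, m < k, k < j. Chaining: j < n ≤ m < k < j, which forces j < j — impossible.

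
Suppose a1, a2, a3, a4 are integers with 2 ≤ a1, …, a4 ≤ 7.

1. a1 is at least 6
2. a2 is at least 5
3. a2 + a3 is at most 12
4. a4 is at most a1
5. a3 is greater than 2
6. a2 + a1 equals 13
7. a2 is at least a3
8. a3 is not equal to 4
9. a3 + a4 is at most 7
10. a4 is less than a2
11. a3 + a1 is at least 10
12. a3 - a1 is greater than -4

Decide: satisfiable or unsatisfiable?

Satisfiable

One satisfying assignment is a1 = 7, a2 = 6, a3 = 5, a4 = 2.
For the less obvious constraints — constraint 3: a2 + a3 = 11; constraint 6: a2 + a1 = 13 — and the others hold by inspection.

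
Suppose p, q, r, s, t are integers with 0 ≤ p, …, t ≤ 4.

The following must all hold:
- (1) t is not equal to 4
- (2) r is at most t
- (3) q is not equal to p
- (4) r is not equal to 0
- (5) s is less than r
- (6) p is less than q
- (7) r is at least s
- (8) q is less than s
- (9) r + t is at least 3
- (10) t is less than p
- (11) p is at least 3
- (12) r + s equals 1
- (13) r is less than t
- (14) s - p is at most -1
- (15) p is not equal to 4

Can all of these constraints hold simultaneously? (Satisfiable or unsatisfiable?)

Constraints 5, 6, 8, 10, and 13 give r < t, t < p, p < q, q < s, s < r. Chaining: r < t < p < q < s < r, which forces r < r — impossible.

Unsatisfiable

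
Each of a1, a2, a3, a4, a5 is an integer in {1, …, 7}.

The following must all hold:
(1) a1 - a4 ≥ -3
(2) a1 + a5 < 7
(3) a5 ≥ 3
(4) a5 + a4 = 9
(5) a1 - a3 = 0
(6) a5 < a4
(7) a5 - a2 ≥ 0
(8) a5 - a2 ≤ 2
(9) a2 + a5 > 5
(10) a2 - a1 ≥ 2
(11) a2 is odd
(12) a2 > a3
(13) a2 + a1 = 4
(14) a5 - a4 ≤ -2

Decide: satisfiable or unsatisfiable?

Constraints 1, 7, 10, and 14 give a2 − a1 ≥ 2, a1 − a4 ≥ -3, a4 − a5 ≥ 2, a5 − a2 ≥ 0.
Adding all 4 inequalities: the left sides telescope to 0, and the right sides sum to 2 + (-3) + 2 + 0 = 1. So 0 ≥ 1, which is false.

Unsatisfiable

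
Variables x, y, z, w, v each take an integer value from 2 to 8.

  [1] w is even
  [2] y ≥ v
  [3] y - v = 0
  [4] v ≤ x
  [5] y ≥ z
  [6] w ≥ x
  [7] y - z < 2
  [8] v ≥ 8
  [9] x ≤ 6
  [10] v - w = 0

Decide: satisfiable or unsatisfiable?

From constraint 8: v ≥ 8. From constraints 4 and 9: v ≤ x and x ≤ 6, so v ≤ 6. But 6 < 8, so no value of v works.

Unsatisfiable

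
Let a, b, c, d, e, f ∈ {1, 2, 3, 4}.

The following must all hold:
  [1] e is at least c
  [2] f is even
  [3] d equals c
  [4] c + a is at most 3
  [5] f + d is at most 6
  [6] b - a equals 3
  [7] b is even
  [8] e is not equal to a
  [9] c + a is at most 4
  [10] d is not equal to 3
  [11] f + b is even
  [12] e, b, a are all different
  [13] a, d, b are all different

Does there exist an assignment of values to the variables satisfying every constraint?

Take a = 1, b = 4, c = 2, d = 2, e = 2, f = 2. Then constraint 4: c + a = 3; constraint 5: f + d = 4, and every other listed constraint is also met.

Satisfiable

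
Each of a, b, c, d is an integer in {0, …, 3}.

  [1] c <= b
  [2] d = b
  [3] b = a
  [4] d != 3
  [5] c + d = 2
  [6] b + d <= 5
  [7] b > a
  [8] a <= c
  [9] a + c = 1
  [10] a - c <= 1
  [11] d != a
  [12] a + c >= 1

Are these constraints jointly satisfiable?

Unsatisfiable

From constraints 2 and 3, d = b = a, so d = a. But constraint 11 says d ≠ a. Contradiction.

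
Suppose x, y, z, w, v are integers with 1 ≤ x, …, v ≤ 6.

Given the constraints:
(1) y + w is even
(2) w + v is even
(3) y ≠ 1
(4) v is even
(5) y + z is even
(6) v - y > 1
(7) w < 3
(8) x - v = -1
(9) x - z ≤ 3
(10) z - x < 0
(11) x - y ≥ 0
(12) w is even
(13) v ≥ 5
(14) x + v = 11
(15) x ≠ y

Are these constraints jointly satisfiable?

Take x = 5, y = 2, z = 4, w = 2, v = 6. Then constraint 6: v - y = 4; constraint 8: x - v = -1; constraint 9: x - z = 1, and every other listed constraint is also met.

Satisfiable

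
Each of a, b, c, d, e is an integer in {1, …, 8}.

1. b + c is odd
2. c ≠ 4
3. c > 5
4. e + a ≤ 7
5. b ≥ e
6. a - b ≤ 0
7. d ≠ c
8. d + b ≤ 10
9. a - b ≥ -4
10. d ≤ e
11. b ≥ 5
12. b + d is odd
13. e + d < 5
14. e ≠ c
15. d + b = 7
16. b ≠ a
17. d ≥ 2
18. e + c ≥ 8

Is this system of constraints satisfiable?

The assignment a = 2, b = 5, c = 6, d = 2, e = 2 works:
  constraint 4 holds since e + a = 4.
  constraint 6 holds since a - b = -3.
The rest check out directly.

Satisfiable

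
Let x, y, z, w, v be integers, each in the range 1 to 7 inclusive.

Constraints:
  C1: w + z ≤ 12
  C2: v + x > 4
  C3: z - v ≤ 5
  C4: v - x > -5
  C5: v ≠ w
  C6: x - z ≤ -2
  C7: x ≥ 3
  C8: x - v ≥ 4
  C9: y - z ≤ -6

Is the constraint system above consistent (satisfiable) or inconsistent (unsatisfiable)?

Constraints 3, 6, and 8 give x − v ≥ 4, v − z ≥ -5, z − x ≥ 2.
Adding all 3 inequalities: the left sides telescope to 0, and the right sides sum to 4 + (-5) + 2 = 1. So 0 ≥ 1, which is false.

Unsatisfiable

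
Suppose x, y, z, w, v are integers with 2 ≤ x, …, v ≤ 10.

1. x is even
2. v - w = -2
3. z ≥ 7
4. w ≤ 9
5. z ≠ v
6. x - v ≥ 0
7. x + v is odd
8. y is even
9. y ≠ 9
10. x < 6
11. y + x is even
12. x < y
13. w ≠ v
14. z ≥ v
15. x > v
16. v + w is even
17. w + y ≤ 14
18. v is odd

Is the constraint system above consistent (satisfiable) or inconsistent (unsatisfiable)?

Satisfiable

One satisfying assignment is x = 4, y = 6, z = 10, w = 5, v = 3.
For the less obvious constraints — constraint 2: v - w = -2; constraint 6: x - v = 1; constraint 17: w + y = 11 — and the others hold by inspection.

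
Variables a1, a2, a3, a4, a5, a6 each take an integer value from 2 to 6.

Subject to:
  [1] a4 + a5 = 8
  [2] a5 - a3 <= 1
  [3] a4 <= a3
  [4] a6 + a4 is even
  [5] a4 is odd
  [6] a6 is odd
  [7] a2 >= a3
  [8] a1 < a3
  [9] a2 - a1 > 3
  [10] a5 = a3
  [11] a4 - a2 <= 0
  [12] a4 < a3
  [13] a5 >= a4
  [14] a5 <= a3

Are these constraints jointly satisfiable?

Satisfiable

Try a1 = 2, a2 = 6, a3 = 5, a4 = 3, a5 = 5, a6 = 3.
Check constraint 1: a4 + a5 = 8; constraint 2: a5 - a3 = 0; constraint 9: a2 - a1 = 4. The remaining constraints are straightforward to verify.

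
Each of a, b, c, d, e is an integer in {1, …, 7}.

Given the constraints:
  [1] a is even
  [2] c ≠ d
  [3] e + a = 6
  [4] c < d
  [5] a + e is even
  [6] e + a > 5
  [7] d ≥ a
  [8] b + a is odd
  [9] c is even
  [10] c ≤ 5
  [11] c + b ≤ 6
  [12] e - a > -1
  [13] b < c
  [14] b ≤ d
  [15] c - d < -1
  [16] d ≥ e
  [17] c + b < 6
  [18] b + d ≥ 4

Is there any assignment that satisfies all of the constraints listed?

The assignment a = 2, b = 1, c = 2, d = 6, e = 4 works:
  constraint 3 holds since e + a = 6.
  constraint 6 holds since e + a = 6.
The rest check out directly.

Satisfiable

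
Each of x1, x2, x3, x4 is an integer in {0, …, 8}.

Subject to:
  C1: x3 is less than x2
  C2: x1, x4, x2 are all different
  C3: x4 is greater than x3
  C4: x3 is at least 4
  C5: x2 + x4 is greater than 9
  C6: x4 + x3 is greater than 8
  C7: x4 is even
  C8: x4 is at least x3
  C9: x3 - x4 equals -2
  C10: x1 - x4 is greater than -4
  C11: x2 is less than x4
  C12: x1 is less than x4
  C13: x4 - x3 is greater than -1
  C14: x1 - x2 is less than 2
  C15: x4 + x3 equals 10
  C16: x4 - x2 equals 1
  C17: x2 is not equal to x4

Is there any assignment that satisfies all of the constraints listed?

Setting (x1, x2, x3, x4) = (4, 5, 4, 6) satisfies everything: constraint 5: x2 + x4 = 11; constraint 6: x4 + x3 = 10; constraint 9: x3 - x4 = -2, and the others follow.

Satisfiable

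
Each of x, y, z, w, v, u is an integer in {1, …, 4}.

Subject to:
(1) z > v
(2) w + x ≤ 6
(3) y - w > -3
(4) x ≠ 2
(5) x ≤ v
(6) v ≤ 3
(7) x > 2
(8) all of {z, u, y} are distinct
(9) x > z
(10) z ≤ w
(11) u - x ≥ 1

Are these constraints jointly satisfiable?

Constraints 1, 5, and 9 give z < x, x ≤ v, v < z. Chaining: z < x ≤ v < z, which forces z < z — impossible.

Unsatisfiable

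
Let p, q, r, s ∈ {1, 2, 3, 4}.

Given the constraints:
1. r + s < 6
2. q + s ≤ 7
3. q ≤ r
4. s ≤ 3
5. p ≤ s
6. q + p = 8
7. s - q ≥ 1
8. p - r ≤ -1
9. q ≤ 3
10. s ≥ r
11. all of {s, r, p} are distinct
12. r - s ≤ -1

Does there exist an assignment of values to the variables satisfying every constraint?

From constraint 9: q ≤ 3. From constraints 4 and 5: p ≤ s ≤ 3. Hence q + p ≤ 6. But constraint 6 requires q + p = 8, and 8 > 6. Contradiction.

Unsatisfiable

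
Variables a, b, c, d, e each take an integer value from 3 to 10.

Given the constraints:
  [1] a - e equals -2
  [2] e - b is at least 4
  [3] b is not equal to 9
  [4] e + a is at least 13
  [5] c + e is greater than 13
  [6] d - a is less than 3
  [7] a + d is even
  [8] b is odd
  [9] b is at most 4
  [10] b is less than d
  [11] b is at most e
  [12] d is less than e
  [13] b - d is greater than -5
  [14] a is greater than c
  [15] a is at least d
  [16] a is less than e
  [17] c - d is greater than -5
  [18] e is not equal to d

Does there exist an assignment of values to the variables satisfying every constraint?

Try a = 7, b = 3, c = 5, d = 7, e = 9.
Check constraint 1: a - e = -2; constraint 2: e - b = 6. The remaining constraints are straightforward to verify.

Satisfiable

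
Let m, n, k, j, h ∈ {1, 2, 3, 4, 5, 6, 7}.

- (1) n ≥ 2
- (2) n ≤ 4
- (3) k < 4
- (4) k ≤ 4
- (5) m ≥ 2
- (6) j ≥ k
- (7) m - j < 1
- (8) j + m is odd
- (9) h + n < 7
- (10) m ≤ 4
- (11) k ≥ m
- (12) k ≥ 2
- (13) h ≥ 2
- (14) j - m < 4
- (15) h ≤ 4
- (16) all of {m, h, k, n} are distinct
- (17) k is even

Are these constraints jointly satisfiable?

Unsatisfiable

Constraints 1, 2, 4, 5, 10, 12, 13, and 15 confine each of m, h, k, n to the 3 values {2, …, 4}.
Constraint 16 requires all 4 of them to be distinct, but only 3 values are available — impossible by the pigeonhole principle.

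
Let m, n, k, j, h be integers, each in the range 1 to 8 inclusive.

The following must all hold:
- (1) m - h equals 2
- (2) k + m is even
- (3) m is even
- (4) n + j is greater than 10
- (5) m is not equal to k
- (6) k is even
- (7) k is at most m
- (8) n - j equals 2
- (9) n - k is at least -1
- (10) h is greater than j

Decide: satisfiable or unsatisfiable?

Satisfiable

The assignment m = 8, n = 7, k = 6, j = 5, h = 6 works:
  constraint 1 holds since m - h = 2.
  constraint 4 holds since n + j = 12.
  constraint 8 holds since n - j = 2.
The rest check out directly.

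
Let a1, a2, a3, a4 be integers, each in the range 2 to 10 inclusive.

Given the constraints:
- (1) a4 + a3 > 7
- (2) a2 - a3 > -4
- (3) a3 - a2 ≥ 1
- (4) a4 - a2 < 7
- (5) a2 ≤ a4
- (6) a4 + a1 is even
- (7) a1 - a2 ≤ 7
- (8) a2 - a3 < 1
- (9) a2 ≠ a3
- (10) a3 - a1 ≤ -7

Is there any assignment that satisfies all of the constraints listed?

Unsatisfiable

Constraints 3, 7, and 10 give a1 − a3 ≥ 7, a3 − a2 ≥ 1, a2 − a1 ≥ -7.
Adding all 3 inequalities: the left sides telescope to 0, and the right sides sum to 7 + 1 + (-7) = 1. So 0 ≥ 1, which is false.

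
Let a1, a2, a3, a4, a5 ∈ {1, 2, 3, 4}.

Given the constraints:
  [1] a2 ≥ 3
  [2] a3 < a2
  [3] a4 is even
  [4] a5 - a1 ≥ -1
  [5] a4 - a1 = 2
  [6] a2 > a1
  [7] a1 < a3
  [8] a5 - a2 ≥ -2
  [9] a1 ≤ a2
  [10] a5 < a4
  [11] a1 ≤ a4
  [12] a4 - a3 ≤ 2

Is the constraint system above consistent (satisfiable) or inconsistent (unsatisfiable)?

Satisfiable

Setting (a1, a2, a3, a4, a5) = (2, 4, 3, 4, 2) satisfies everything: constraint 4: a5 - a1 = 0; constraint 5: a4 - a1 = 2; constraint 8: a5 - a2 = -2, and the others follow.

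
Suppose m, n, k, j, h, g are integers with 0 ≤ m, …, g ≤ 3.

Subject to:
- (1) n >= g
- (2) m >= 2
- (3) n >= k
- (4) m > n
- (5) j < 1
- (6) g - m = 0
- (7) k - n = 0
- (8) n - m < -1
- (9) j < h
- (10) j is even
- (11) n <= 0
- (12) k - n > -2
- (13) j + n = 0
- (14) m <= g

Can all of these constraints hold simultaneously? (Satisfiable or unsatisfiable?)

From constraints 2 and 14: g ≥ m and m ≥ 2, so g ≥ 2. From constraints 1 and 11: g ≤ n and n ≤ 0, so g ≤ 0. But 0 < 2, so no value of g works.

Unsatisfiable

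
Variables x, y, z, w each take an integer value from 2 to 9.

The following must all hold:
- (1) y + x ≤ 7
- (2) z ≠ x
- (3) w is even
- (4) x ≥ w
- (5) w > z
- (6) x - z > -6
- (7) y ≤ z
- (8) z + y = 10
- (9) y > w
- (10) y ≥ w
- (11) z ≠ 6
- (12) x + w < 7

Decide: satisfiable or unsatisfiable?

Constraints 5, 7, and 9 give w < y, y ≤ z, z < w. Chaining: w < y ≤ z < w, which forces w < w — impossible.

Unsatisfiable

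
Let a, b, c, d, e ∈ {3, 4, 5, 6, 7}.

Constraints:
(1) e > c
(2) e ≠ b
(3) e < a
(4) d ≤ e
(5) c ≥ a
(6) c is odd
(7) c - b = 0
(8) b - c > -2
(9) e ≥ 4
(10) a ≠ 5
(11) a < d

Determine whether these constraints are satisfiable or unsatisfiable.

Unsatisfiable

Constraints 1, 3, and 5 give a ≤ c, c < e, e < a. Chaining: a ≤ c < e < a, which forces a < a — impossible.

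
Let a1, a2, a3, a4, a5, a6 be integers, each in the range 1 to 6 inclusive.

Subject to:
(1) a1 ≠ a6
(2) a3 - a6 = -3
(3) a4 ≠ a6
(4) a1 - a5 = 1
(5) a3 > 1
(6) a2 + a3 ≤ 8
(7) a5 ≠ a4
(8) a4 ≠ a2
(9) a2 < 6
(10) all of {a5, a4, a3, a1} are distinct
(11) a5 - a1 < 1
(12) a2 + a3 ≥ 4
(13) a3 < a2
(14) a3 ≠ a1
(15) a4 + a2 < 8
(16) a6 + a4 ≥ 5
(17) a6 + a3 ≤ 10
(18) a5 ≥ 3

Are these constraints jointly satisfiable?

Satisfiable

Try a1 = 6, a2 = 4, a3 = 2, a4 = 3, a5 = 5, a6 = 5.
Check constraint 2: a3 - a6 = -3; constraint 4: a1 - a5 = 1. The remaining constraints are straightforward to verify.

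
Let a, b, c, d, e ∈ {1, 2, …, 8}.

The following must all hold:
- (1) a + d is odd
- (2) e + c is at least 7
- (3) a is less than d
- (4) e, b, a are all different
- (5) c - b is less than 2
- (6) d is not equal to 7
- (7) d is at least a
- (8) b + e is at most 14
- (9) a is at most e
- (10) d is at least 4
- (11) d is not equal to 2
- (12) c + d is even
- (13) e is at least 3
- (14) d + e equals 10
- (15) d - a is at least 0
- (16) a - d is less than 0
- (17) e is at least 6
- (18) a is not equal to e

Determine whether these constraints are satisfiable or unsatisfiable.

Satisfiable

Try a = 1, b = 5, c = 4, d = 4, e = 6.
Check constraint 2: e + c = 10; constraint 5: c - b = -1; constraint 8: b + e = 11. The remaining constraints are straightforward to verify.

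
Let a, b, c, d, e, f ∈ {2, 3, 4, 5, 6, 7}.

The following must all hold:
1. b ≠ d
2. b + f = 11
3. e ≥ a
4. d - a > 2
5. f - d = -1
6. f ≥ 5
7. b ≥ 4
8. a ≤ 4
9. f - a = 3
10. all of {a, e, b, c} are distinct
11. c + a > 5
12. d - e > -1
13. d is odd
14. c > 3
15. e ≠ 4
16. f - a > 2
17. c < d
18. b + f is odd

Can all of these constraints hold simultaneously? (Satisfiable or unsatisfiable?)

The assignment a = 3, b = 5, c = 4, d = 7, e = 6, f = 6 works:
  constraint 2 holds since b + f = 11.
  constraint 4 holds since d - a = 4.
  constraint 5 holds since f - d = -1.
The rest check out directly.

Satisfiable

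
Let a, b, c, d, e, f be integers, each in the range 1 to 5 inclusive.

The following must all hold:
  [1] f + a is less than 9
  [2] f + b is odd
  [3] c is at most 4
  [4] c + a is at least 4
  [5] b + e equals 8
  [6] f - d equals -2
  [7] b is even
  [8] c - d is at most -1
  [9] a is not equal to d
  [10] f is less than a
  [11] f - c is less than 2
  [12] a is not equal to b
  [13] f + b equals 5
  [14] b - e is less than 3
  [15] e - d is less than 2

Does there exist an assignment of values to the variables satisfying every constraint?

Satisfiable

One satisfying assignment is a = 5, b = 4, c = 2, d = 3, e = 4, f = 1.
For the less obvious constraints — constraint 1: f + a = 6; constraint 4: c + a = 7; constraint 5: b + e = 8 — and the others hold by inspection.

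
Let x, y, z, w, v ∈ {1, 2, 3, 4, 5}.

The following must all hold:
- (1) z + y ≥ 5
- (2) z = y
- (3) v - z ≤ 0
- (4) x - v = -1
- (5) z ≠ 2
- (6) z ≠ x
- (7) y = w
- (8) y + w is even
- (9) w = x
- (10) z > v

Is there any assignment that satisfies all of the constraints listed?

From constraints 2, 7, and 9, z = y = w = x, so z = x. But constraint 6 says z ≠ x. Contradiction.

Unsatisfiable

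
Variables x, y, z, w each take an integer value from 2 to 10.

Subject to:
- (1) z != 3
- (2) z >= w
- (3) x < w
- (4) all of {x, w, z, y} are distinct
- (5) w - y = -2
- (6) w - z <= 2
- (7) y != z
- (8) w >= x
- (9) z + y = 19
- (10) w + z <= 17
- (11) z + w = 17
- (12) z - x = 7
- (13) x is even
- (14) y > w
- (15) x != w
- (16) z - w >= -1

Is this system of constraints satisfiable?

Satisfiable

Try x = 2, y = 10, z = 9, w = 8.
Check constraint 5: w - y = -2; constraint 6: w - z = -1. The remaining constraints are straightforward to verify.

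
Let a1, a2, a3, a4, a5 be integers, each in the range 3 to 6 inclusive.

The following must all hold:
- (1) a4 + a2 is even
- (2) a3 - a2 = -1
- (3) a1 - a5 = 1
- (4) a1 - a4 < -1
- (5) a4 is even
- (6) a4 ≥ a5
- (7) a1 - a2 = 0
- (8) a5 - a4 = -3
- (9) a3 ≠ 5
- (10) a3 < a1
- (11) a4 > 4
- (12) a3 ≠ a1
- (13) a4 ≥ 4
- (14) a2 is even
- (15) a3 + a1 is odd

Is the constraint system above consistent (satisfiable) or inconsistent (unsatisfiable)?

One satisfying assignment is a1 = 4, a2 = 4, a3 = 3, a4 = 6, a5 = 3.
For the less obvious constraints — constraint 2: a3 - a2 = -1; constraint 3: a1 - a5 = 1; constraint 4: a1 - a4 = -2 — and the others hold by inspection.

Satisfiable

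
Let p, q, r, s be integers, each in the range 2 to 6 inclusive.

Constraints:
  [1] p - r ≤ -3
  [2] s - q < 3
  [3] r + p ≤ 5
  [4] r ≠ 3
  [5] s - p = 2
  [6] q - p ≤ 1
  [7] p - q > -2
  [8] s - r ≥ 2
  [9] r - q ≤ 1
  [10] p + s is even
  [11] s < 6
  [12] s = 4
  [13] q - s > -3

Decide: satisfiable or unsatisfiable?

Unsatisfiable

Constraints 1, 6, and 9 give p − q ≥ -1, q − r ≥ -1, r − p ≥ 3.
Adding all 3 inequalities: the left sides telescope to 0, and the right sides sum to (-1) + (-1) + 3 = 1. So 0 ≥ 1, which is false.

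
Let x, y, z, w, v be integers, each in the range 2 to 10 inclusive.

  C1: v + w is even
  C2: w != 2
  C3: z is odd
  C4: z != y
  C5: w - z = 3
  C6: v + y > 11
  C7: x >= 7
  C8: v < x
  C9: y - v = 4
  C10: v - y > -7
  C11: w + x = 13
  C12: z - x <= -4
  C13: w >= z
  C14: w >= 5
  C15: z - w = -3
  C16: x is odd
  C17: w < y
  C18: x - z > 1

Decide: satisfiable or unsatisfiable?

Satisfiable

The assignment x = 7, y = 8, z = 3, w = 6, v = 4 works:
  constraint 5 holds since w - z = 3.
  constraint 6 holds since v + y = 12.
  constraint 9 holds since y - v = 4.
The rest check out directly.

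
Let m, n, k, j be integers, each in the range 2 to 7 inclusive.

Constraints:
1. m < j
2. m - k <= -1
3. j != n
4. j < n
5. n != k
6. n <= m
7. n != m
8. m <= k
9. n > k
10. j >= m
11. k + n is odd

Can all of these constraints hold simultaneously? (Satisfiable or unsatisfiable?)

Constraints 1, 4, and 6 give j < n, n ≤ m, m < j. Chaining: j < n ≤ m < j, which forces j < j — impossible.

Unsatisfiable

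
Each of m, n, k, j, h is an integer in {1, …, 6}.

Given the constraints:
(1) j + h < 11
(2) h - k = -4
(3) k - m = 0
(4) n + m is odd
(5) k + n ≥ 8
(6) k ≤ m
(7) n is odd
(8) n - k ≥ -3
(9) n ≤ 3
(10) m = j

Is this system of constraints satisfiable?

Satisfiable

Setting (m, n, k, j, h) = (6, 3, 6, 6, 2) satisfies everything: constraint 1: j + h = 8; constraint 2: h - k = -4, and the others follow.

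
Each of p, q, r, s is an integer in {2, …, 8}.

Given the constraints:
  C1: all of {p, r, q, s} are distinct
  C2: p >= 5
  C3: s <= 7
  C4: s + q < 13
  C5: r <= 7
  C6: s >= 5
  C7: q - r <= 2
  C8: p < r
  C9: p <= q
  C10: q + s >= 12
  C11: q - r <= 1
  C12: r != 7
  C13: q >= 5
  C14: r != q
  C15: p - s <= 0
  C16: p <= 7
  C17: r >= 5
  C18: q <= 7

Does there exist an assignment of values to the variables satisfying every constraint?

Unsatisfiable

Constraints 2, 3, 5, 6, 13, 16, 17, and 18 confine each of p, r, q, s to the 3 values {5, …, 7}.
Constraint 1 requires all 4 of them to be distinct, but only 3 values are available — impossible by the pigeonhole principle.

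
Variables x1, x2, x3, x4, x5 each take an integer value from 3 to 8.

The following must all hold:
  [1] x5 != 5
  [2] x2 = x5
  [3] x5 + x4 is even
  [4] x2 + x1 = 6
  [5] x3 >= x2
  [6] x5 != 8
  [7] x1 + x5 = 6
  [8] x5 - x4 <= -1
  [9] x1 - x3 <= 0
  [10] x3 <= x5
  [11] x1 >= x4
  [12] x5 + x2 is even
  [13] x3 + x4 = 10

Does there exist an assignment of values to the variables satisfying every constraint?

Unsatisfiable

Constraints 8, 9, 10, and 11 give x1 ≤ x3, x3 ≤ x5, x5 < x4, x4 ≤ x1. Chaining: x1 ≤ x3 ≤ x5 < x4 ≤ x1, which forces x1 < x1 — impossible.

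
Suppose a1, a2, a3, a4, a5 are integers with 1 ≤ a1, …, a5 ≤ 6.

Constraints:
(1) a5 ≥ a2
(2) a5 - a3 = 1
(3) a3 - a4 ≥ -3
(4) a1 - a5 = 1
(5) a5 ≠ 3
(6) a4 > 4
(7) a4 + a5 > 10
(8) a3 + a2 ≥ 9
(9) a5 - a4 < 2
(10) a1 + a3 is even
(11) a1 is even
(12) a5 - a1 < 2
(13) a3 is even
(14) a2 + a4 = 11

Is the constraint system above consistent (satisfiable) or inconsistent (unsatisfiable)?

Satisfiable

The assignment a1 = 6, a2 = 5, a3 = 4, a4 = 6, a5 = 5 works:
  constraint 2 holds since a5 - a3 = 1.
  constraint 3 holds since a3 - a4 = -2.
  constraint 4 holds since a1 - a5 = 1.
The rest check out directly.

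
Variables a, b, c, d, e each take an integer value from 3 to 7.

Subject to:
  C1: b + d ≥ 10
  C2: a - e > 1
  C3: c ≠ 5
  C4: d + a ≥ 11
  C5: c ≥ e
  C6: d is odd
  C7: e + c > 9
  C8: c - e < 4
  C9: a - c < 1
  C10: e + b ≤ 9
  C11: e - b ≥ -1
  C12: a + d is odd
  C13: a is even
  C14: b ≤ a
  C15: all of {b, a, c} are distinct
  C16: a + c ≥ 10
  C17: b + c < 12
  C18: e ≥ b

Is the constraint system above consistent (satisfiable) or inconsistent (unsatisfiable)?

Satisfiable

The assignment a = 6, b = 3, c = 7, d = 7, e = 4 works:
  constraint 1 holds since b + d = 10.
  constraint 2 holds since a - e = 2.
The rest check out directly.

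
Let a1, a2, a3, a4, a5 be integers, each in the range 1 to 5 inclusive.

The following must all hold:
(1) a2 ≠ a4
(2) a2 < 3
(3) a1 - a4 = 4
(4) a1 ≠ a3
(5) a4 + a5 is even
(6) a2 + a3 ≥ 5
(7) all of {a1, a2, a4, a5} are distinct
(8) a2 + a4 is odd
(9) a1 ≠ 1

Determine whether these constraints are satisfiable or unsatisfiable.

Try a1 = 5, a2 = 2, a3 = 4, a4 = 1, a5 = 3.
Check constraint 3: a1 - a4 = 4; constraint 6: a2 + a3 = 6. The remaining constraints are straightforward to verify.

Satisfiable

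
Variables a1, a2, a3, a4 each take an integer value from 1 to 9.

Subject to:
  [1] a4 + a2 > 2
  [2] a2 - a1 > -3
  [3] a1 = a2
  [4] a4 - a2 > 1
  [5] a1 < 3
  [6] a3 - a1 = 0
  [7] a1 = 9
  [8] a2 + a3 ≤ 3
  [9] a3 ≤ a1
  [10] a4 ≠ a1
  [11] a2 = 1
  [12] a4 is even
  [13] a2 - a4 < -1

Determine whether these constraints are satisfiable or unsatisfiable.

Constraint 7 fixes a1 = 9 and constraint 11 fixes a2 = 1, but constraint 3 requires a1 = a2. Since 9 ≠ 1, contradiction.

Unsatisfiable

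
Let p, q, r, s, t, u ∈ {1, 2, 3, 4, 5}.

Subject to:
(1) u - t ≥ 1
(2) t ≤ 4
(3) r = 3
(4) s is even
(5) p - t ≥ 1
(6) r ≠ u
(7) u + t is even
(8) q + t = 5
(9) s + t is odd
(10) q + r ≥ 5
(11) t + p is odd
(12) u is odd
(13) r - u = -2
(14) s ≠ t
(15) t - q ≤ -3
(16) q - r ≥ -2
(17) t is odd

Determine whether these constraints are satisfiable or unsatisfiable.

One satisfying assignment is p = 2, q = 4, r = 3, s = 2, t = 1, u = 5.
For the less obvious constraints — constraint 1: u - t = 4; constraint 5: p - t = 1 — and the others hold by inspection.

Satisfiable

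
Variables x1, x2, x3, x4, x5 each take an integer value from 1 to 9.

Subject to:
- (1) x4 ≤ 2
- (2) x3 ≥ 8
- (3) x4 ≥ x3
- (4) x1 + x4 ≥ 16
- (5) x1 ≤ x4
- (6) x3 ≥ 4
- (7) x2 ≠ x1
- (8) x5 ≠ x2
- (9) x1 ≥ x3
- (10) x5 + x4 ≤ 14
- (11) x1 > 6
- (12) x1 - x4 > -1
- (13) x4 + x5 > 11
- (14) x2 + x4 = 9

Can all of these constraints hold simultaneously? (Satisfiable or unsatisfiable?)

Unsatisfiable

From constraints 2 and 9: x1 ≥ x3 and x3 ≥ 8, so x1 ≥ 8. From constraints 1 and 5: x1 ≤ x4 and x4 ≤ 2, so x1 ≤ 2. But 2 < 8, so no value of x1 works.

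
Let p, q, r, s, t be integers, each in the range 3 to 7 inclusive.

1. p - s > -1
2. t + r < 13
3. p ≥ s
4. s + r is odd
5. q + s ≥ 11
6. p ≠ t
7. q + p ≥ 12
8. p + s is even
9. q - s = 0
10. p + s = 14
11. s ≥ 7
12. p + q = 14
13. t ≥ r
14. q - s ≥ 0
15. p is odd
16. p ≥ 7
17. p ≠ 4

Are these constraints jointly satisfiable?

Satisfiable

Setting (p, q, r, s, t) = (7, 7, 4, 7, 6) satisfies everything: constraint 1: p - s = 0; constraint 2: t + r = 10, and the others follow.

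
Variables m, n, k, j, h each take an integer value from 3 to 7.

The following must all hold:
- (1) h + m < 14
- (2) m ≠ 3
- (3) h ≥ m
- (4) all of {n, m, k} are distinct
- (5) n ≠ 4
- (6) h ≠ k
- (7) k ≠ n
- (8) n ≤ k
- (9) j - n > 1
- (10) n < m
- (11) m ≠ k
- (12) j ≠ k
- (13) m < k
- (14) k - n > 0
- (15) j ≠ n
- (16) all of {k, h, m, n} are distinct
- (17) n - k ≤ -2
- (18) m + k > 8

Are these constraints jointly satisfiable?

Setting (m, n, k, j, h) = (5, 3, 6, 5, 7) satisfies everything: constraint 1: h + m = 12; constraint 9: j - n = 2; constraint 14: k - n = 3, and the others follow.

Satisfiable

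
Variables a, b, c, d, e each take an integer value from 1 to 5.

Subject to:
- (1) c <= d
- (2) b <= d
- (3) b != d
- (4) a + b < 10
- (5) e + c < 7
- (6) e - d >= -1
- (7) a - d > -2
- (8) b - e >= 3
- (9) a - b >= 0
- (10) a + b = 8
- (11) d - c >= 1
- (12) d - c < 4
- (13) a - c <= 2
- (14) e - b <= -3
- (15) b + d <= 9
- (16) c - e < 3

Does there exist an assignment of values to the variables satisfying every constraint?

Constraints 6, 9, 11, 13, and 14 give e − d ≥ -1, d − c ≥ 1, c − a ≥ -2, a − b ≥ 0, b − e ≥ 3.
Adding all 5 inequalities: the left sides telescope to 0, and the right sides sum to (-1) + 1 + (-2) + 0 + 3 = 1. So 0 ≥ 1, which is false.

Unsatisfiable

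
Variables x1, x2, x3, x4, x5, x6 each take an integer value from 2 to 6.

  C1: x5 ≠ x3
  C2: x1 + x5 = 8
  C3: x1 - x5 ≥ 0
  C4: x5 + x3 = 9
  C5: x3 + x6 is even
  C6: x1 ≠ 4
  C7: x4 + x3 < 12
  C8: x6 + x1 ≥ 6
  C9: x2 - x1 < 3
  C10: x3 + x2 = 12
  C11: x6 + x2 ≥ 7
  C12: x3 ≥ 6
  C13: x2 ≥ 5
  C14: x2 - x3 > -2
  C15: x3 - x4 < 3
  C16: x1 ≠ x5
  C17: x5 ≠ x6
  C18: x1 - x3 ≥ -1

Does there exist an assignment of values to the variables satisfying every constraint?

Satisfiable

Setting (x1, x2, x3, x4, x5, x6) = (5, 6, 6, 4, 3, 4) satisfies everything: constraint 2: x1 + x5 = 8; constraint 3: x1 - x5 = 2, and the others follow.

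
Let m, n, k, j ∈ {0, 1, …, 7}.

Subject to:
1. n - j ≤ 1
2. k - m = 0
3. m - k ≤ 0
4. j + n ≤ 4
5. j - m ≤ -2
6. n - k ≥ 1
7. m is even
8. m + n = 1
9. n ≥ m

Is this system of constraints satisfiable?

Unsatisfiable

Constraints 1, 3, 5, and 6 give k − m ≥ 0, m − j ≥ 2, j − n ≥ -1, n − k ≥ 1.
Adding all 4 inequalities: the left sides telescope to 0, and the right sides sum to 0 + 2 + (-1) + 1 = 2. So 0 ≥ 2, which is false.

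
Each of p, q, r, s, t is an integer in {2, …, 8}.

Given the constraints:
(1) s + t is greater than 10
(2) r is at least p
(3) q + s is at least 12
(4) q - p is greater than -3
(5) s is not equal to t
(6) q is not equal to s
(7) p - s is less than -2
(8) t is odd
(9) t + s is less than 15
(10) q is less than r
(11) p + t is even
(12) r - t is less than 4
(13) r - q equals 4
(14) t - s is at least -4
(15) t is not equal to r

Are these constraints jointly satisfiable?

Satisfiable

Setting (p, q, r, s, t) = (5, 4, 8, 8, 5) satisfies everything: constraint 1: s + t = 13; constraint 3: q + s = 12; constraint 4: q - p = -1, and the others follow.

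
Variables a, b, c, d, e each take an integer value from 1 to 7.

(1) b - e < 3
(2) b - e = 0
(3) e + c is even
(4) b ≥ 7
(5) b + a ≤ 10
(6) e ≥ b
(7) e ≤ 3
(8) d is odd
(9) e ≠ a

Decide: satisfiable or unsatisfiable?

Unsatisfiable

From constraint 4: b ≥ 7. From constraints 6 and 7: b ≤ e and e ≤ 3, so b ≤ 3. But 3 < 7, so no value of b works.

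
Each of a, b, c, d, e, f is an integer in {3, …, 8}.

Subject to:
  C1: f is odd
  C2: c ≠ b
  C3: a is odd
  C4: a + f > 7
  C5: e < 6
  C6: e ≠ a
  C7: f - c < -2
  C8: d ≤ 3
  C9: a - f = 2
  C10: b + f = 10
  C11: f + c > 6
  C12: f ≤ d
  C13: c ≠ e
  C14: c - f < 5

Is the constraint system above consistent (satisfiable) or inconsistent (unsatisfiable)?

Satisfiable

Take a = 5, b = 7, c = 6, d = 3, e = 3, f = 3. Then constraint 4: a + f = 8; constraint 7: f - c = -3; constraint 9: a - f = 2, and every other listed constraint is also met.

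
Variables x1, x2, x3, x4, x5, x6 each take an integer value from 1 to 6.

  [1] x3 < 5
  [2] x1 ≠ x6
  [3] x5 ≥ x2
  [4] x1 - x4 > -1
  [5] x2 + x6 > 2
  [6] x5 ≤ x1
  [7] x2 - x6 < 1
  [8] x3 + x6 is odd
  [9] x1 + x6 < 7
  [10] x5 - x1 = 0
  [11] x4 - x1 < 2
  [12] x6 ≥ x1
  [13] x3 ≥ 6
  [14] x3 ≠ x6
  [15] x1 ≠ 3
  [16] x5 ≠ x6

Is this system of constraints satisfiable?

Unsatisfiable

From constraint 13: x3 ≥ 6. From constraint 1: x3 ≤ 4. But 4 < 6, so no value of x3 works.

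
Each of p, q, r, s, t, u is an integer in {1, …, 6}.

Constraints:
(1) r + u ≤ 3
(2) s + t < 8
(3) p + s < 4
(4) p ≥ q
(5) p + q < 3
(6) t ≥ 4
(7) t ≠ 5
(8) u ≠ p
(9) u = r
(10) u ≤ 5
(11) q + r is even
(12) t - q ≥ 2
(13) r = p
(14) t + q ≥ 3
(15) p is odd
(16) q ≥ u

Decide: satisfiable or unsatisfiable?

Unsatisfiable

From constraints 9 and 13, u = r = p, so u = p. But constraint 8 says u ≠ p. Contradiction.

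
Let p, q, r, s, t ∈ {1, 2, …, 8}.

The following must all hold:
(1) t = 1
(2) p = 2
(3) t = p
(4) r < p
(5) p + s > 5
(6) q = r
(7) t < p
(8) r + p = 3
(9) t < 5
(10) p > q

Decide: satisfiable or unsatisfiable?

Unsatisfiable

Constraint 1 fixes t = 1 and constraint 2 fixes p = 2, but constraint 3 requires t = p. Since 1 ≠ 2, contradiction.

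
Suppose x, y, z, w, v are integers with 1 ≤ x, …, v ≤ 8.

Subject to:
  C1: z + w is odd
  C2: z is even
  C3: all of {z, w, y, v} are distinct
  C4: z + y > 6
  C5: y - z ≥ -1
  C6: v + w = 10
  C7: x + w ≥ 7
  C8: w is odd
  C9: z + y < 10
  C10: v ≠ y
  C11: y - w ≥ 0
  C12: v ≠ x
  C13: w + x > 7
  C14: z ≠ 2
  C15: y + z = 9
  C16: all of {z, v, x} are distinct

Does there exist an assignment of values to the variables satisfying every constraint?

Satisfiable

The assignment x = 5, y = 5, z = 4, w = 3, v = 7 works:
  constraint 4 holds since z + y = 9.
  constraint 5 holds since y - z = 1.
The rest check out directly.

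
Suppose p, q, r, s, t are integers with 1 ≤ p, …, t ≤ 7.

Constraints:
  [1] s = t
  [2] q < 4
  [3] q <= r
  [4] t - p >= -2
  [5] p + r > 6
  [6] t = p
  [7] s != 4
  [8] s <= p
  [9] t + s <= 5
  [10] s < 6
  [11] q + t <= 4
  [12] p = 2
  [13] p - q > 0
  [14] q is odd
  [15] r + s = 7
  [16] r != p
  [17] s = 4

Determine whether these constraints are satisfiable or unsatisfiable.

Constraint 17 fixes s = 4 and constraint 12 fixes p = 2. Constraints 1 and 6 give s = t = p, so s = p. But 4 ≠ 2 — contradiction.

Unsatisfiable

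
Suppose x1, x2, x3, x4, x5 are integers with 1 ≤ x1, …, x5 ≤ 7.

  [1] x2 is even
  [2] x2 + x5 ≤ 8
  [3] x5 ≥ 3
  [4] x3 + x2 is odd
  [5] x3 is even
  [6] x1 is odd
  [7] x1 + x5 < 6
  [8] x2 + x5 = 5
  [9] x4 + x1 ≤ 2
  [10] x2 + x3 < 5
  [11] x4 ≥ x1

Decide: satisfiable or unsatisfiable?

Unsatisfiable

Constraint 5 makes x3 even and constraint 1 makes x2 even, so x3 + x2 must be even. Constraint 4 says x3 + x2 is odd — contradiction.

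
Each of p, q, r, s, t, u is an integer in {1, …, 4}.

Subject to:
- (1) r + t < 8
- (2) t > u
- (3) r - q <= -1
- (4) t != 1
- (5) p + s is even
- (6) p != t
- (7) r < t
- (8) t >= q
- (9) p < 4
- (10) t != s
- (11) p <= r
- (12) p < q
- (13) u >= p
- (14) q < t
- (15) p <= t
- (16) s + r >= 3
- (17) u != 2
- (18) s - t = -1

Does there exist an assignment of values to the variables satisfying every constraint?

Satisfiable

One satisfying assignment is p = 1, q = 3, r = 1, s = 3, t = 4, u = 1.
For the less obvious constraints — constraint 1: r + t = 5; constraint 3: r - q = -2; constraint 16: s + r = 4 — and the others hold by inspection.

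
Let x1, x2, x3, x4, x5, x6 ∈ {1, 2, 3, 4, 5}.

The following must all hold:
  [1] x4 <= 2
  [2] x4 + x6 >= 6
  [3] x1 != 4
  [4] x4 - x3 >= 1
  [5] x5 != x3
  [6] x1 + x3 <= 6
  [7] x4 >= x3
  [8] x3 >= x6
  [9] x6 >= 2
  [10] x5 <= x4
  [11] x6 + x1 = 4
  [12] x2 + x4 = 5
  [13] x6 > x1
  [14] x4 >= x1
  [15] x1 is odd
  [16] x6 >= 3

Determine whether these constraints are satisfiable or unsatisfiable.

Unsatisfiable

From constraints 8 and 16: x3 ≥ x6 and x6 ≥ 3, so x3 ≥ 3. From constraints 1 and 7: x3 ≤ x4 and x4 ≤ 2, so x3 ≤ 2. But 2 < 3, so no value of x3 works.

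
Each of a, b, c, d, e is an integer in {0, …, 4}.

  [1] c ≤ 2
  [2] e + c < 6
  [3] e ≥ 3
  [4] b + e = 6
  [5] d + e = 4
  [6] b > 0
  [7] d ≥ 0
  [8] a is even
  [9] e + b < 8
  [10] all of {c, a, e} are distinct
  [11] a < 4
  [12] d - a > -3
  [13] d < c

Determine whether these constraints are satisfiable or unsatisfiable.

Setting (a, b, c, d, e) = (0, 2, 1, 0, 4) satisfies everything: constraint 2: e + c = 5; constraint 4: b + e = 6, and the others follow.

Satisfiable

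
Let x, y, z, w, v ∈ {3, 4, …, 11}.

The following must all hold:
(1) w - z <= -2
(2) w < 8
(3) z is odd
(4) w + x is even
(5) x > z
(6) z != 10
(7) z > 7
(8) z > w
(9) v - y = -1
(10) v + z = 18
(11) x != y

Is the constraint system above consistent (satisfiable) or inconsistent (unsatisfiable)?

Try x = 11, y = 10, z = 9, w = 5, v = 9.
Check constraint 1: w - z = -4; constraint 9: v - y = -1; constraint 10: v + z = 18. The remaining constraints are straightforward to verify.

Satisfiable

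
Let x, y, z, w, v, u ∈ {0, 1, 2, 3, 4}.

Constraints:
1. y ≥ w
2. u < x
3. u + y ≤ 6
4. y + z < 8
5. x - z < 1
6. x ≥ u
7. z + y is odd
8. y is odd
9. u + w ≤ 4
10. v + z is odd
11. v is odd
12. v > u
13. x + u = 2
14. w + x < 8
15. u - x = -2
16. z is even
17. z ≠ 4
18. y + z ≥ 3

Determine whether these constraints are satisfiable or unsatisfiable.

Satisfiable

One satisfying assignment is x = 2, y = 3, z = 2, w = 3, v = 1, u = 0.
For the less obvious constraints — constraint 3: u + y = 3; constraint 4: y + z = 5 — and the others hold by inspection.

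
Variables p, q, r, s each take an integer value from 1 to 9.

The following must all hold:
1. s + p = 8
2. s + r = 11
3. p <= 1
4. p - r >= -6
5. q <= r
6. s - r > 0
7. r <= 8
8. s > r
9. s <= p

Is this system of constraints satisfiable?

From constraints 3 and 9: s ≤ p ≤ 1. From constraint 7: r ≤ 8. Hence s + r ≤ 9. But constraint 2 requires s + r = 11, and 11 > 9. Contradiction.

Unsatisfiable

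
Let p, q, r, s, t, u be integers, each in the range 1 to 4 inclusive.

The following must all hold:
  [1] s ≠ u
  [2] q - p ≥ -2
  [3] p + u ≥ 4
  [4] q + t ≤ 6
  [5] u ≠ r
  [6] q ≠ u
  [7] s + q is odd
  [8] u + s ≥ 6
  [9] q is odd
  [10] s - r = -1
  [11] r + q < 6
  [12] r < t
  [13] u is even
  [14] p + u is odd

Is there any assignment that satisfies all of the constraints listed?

Satisfiable

Try p = 1, q = 1, r = 3, s = 2, t = 4, u = 4.
Check constraint 2: q - p = 0; constraint 3: p + u = 5. The remaining constraints are straightforward to verify.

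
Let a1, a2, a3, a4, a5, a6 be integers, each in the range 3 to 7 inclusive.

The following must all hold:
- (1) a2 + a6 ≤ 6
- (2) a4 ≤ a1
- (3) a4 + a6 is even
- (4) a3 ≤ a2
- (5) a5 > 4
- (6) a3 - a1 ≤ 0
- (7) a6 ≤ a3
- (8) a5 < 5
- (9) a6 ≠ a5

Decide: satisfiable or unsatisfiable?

Unsatisfiable

From constraint 5: a5 ≥ 5. From constraint 8: a5 ≤ 4. But 4 < 5, so no value of a5 works.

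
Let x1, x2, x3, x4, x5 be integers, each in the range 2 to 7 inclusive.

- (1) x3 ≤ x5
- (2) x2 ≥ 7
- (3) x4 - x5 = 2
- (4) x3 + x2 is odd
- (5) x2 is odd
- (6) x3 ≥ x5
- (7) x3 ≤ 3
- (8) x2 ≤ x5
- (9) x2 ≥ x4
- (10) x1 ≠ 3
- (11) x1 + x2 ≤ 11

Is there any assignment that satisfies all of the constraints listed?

From constraints 2 and 8: x5 ≥ x2 and x2 ≥ 7, so x5 ≥ 7. From constraints 6 and 7: x5 ≤ x3 and x3 ≤ 3, so x5 ≤ 3. But 3 < 7, so no value of x5 works.

Unsatisfiable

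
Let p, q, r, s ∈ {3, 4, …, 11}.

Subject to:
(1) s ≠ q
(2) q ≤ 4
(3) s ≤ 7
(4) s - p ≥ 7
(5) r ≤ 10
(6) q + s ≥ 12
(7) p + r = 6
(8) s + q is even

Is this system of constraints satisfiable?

Unsatisfiable

From constraint 2: q ≤ 4. From constraint 3: s ≤ 7. Hence q + s ≤ 11. But constraint 6 requires q + s ≥ 12, and 12 > 11. Contradiction.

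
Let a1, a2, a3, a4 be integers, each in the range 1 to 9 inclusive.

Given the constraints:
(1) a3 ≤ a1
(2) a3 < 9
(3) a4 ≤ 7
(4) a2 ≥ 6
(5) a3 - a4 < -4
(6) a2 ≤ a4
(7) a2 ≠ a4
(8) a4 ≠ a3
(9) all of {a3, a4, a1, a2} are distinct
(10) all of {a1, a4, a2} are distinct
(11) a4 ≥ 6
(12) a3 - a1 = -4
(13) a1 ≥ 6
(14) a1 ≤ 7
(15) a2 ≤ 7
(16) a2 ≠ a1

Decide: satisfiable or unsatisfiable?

Unsatisfiable

Constraints 3, 4, 11, 13, 14, and 15 confine each of a1, a4, a2 to the 2 values {6, 7}.
Constraint 10 requires all 3 of them to be distinct, but only 2 values are available — impossible by the pigeonhole principle.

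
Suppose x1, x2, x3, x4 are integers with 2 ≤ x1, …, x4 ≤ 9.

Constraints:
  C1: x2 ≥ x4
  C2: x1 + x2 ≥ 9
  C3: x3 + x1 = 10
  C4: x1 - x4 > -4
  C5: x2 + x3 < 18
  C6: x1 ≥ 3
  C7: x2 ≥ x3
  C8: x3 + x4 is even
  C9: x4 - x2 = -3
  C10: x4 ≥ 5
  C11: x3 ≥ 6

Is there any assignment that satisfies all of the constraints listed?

The assignment x1 = 3, x2 = 8, x3 = 7, x4 = 5 works:
  constraint 2 holds since x1 + x2 = 11.
  constraint 3 holds since x3 + x1 = 10.
  constraint 4 holds since x1 - x4 = -2.
The rest check out directly.

Satisfiable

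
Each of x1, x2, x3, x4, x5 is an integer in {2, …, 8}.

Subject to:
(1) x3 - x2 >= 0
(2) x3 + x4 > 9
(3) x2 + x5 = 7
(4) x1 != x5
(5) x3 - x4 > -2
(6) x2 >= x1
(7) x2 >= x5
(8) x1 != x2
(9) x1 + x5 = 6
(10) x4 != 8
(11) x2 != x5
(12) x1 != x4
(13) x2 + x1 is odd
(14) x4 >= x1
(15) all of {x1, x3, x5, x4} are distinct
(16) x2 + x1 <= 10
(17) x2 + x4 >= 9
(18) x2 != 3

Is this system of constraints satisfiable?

Satisfiable

Setting (x1, x2, x3, x4, x5) = (4, 5, 5, 6, 2) satisfies everything: constraint 1: x3 - x2 = 0; constraint 2: x3 + x4 = 11, and the others follow.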